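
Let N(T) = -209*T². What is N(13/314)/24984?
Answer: -35321/2463322464 ≈ -1.4339e-5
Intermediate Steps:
N(13/314)/24984 = -209*(13/314)²/24984 = -209*(13*(1/314))²*(1/24984) = -209*(13/314)²*(1/24984) = -209*169/98596*(1/24984) = -35321/98596*1/24984 = -35321/2463322464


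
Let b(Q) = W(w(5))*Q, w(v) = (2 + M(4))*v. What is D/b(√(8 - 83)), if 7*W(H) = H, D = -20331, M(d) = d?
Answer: 15813*I*√3/50 ≈ 547.78*I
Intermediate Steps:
w(v) = 6*v (w(v) = (2 + 4)*v = 6*v)
W(H) = H/7
b(Q) = 30*Q/7 (b(Q) = ((6*5)/7)*Q = ((⅐)*30)*Q = 30*Q/7)
D/b(√(8 - 83)) = -20331*7/(30*√(8 - 83)) = -20331*(-7*I*√3/450) = -(-15813)*I*√3/50 = 15813*I*√3/50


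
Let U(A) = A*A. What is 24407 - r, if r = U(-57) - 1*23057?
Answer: 44215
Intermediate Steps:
U(A) = A²
r = -19808 (r = (-57)² - 1*23057 = 3249 - 23057 = -19808)
24407 - r = 24407 - 1*(-19808) = 24407 + 19808 = 44215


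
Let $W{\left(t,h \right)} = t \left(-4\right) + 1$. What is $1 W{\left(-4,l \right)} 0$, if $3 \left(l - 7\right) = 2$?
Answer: $0$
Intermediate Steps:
$l = \frac{23}{3}$ ($l = 7 + \frac{1}{3} \cdot 2 = 7 + \frac{2}{3} = \frac{23}{3} \approx 7.6667$)
$W{\left(t,h \right)} = 1 - 4 t$ ($W{\left(t,h \right)} = - 4 t + 1 = 1 - 4 t$)
$1 W{\left(-4,l \right)} 0 = 1 \left(1 - -16\right) 0 = 1 \left(1 + 16\right) 0 = 1 \cdot 17 \cdot 0 = 17 \cdot 0 = 0$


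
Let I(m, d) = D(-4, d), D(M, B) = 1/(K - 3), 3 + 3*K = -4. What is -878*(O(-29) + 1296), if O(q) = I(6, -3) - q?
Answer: -9305483/8 ≈ -1.1632e+6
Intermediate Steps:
K = -7/3 (K = -1 + (1/3)*(-4) = -1 - 4/3 = -7/3 ≈ -2.3333)
D(M, B) = -3/16 (D(M, B) = 1/(-7/3 - 3) = 1/(-16/3) = -3/16)
I(m, d) = -3/16
O(q) = -3/16 - q
-878*(O(-29) + 1296) = -878*((-3/16 - 1*(-29)) + 1296) = -878*((-3/16 + 29) + 1296) = -878*(461/16 + 1296) = -878*21197/16 = -9305483/8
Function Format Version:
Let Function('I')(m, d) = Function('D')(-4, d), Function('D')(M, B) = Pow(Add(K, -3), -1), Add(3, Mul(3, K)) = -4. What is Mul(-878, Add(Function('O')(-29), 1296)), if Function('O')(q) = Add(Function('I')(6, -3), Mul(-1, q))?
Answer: Rational(-9305483, 8) ≈ -1.1632e+6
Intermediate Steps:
K = Rational(-7, 3) (K = Add(-1, Mul(Rational(1, 3), -4)) = Add(-1, Rational(-4, 3)) = Rational(-7, 3) ≈ -2.3333)
Function('D')(M, B) = Rational(-3, 16) (Function('D')(M, B) = Pow(Add(Rational(-7, 3), -3), -1) = Pow(Rational(-16, 3), -1) = Rational(-3, 16))
Function('I')(m, d) = Rational(-3, 16)
Function('O')(q) = Add(Rational(-3, 16), Mul(-1, q))
Mul(-878, Add(Function('O')(-29), 1296)) = Mul(-878, Add(Add(Rational(-3, 16), Mul(-1, -29)), 1296)) = Mul(-878, Add(Add(Rational(-3, 16), 29), 1296)) = Mul(-878, Add(Rational(461, 16), 1296)) = Mul(-878, Rational(21197, 16)) = Rational(-9305483, 8)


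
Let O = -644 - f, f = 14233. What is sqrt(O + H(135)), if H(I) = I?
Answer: 9*I*sqrt(182) ≈ 121.42*I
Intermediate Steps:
O = -14877 (O = -644 - 1*14233 = -644 - 14233 = -14877)
sqrt(O + H(135)) = sqrt(-14877 + 135) = sqrt(-14742) = 9*I*sqrt(182)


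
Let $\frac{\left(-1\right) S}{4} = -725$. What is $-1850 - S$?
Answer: $-4750$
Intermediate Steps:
$S = 2900$ ($S = \left(-4\right) \left(-725\right) = 2900$)
$-1850 - S = -1850 - 2900 = -4750$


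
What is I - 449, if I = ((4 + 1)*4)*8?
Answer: -289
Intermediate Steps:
I = 160 (I = (5*4)*8 = 20*8 = 160)
I - 449 = 160 - 449 = -289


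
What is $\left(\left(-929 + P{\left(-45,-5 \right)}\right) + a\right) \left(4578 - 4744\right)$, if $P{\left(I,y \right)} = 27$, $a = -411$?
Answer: $217958$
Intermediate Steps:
$\left(\left(-929 + P{\left(-45,-5 \right)}\right) + a\right) \left(4578 - 4744\right) = \left(\left(-929 + 27\right) - 411\right) \left(4578 - 4744\right) = \left(-902 - 411\right) \left(-166\right) = \left(-1313\right) \left(-166\right) = 217958$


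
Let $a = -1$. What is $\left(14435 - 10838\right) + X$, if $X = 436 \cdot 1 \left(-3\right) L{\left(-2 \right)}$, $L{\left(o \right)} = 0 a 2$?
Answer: $3597$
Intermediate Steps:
$L{\left(o \right)} = 0$ ($L{\left(o \right)} = 0 \left(-1\right) 2 = 0 \cdot 2 = 0$)
$X = 0$ ($X = 436 \cdot 1 \left(-3\right) 0 = 436 \left(\left(-3\right) 0\right) = 436 \cdot 0 = 0$)
$\left(14435 - 10838\right) + X = \left(14435 - 10838\right) + 0 = 3597 + 0 = 3597$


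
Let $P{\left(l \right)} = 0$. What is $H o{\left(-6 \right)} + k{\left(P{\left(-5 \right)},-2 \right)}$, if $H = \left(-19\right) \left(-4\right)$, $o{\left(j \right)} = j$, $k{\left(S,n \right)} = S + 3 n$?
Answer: $-462$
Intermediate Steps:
$H = 76$
$H o{\left(-6 \right)} + k{\left(P{\left(-5 \right)},-2 \right)} = 76 \left(-6\right) + \left(0 + 3 \left(-2\right)\right) = -456 + \left(0 - 6\right) = -456 - 6 = -462$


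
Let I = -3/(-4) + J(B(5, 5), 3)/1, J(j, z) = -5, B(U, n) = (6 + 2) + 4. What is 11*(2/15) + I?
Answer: -167/60 ≈ -2.7833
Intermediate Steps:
B(U, n) = 12 (B(U, n) = 8 + 4 = 12)
I = -17/4 (I = -3/(-4) - 5/1 = -3*(-1/4) - 5*1 = 3/4 - 5 = -17/4 ≈ -4.2500)
11*(2/15) + I = 11*(2/15) - 17/4 = 22/15 - 17/4 = -167/60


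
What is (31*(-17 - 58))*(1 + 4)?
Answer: -11625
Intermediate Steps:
(31*(-17 - 58))*(1 + 4) = (31*(-75))*5 = -2325*5 = -11625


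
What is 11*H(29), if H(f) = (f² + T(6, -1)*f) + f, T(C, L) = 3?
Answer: 10527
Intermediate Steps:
H(f) = f² + 4*f (H(f) = (f² + 3*f) + f = f² + 4*f)
11*H(29) = 11*(29*(4 + 29)) = 11*(29*33) = 11*957 = 10527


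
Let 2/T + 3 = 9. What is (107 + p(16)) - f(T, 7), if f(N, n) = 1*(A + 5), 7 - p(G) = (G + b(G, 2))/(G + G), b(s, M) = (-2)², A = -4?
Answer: 899/8 ≈ 112.38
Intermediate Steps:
T = ⅓ (T = 2/(-3 + 9) = 2/6 = 2*(⅙) = ⅓ ≈ 0.33333)
b(s, M) = 4
p(G) = 7 - (4 + G)/(2*G) (p(G) = 7 - (G + 4)/(G + G) = 7 - (4 + G)/(2*G))
f(N, n) = 1 (f(N, n) = 1*(-4 + 5) = 1*1 = 1)
(107 + p(16)) - f(T, 7) = (107 + (13/2 - 2/16)) - 1*1 = (107 + (13/2 - 2*1/16)) - 1 = (107 + (13/2 - ⅛)) - 1 = (107 + 51/8) - 1 = 907/8 - 1 = 899/8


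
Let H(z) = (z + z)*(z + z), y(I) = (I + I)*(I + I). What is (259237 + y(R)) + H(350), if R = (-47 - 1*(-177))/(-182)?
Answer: 36712713/49 ≈ 7.4924e+5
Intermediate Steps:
R = -5/7 (R = (-47 + 177)*(-1/182) = 130*(-1/182) = -5/7 ≈ -0.71429)
y(I) = 4*I² (y(I) = (2*I)*(2*I) = 4*I²)
H(z) = 4*z² (H(z) = (2*z)*(2*z) = 4*z²)
(259237 + y(R)) + H(350) = (259237 + 4*(-5/7)²) + 4*350² = (259237 + 4*(25/49)) + 4*122500 = (259237 + 100/49) + 490000 = 12702713/49 + 490000 = 36712713/49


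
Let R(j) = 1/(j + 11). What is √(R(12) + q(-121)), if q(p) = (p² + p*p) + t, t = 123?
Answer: 2*√3888817/23 ≈ 171.48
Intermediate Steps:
R(j) = 1/(11 + j)
q(p) = 123 + 2*p² (q(p) = (p² + p*p) + 123 = (p² + p²) + 123 = 2*p² + 123 = 123 + 2*p²)
√(R(12) + q(-121)) = √(1/(11 + 12) + (123 + 2*(-121)²)) = √(1/23 + (123 + 2*14641)) = √(1/23 + (123 + 29282)) = √(1/23 + 29405) = √(676316/23) = 2*√3888817/23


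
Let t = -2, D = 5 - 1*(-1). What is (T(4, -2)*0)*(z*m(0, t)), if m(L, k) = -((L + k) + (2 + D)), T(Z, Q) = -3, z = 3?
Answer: 0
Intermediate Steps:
D = 6 (D = 5 + 1 = 6)
m(L, k) = -8 - L - k (m(L, k) = -((L + k) + (2 + 6)) = -((L + k) + 8) = -(8 + L + k) = -8 - L - k)
(T(4, -2)*0)*(z*m(0, t)) = (-3*0)*(3*(-8 - 1*0 - 1*(-2))) = 0*(3*(-8 + 0 + 2)) = 0*(3*(-6)) = 0*(-18) = 0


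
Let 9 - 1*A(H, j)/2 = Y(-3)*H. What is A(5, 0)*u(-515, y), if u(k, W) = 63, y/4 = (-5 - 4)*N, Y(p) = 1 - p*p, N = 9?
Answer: 6174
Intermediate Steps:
Y(p) = 1 - p**2
A(H, j) = 18 + 16*H (A(H, j) = 18 - 2*(1 - 1*(-3)**2)*H = 18 - 2*(1 - 1*9)*H = 18 - 2*(1 - 9)*H = 18 - (-16)*H = 18 + 16*H)
y = -324 (y = 4*((-5 - 4)*9) = 4*(-9*9) = 4*(-81) = -324)
A(5, 0)*u(-515, y) = (18 + 16*5)*63 = (18 + 80)*63 = 98*63 = 6174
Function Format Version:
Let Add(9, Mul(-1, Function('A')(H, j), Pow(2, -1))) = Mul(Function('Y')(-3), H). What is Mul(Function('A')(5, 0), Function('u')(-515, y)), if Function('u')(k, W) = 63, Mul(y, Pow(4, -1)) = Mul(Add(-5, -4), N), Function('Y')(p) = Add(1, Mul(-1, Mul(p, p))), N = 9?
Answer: 6174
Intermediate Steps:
Function('Y')(p) = Add(1, Mul(-1, Pow(p, 2)))
Function('A')(H, j) = Add(18, Mul(16, H)) (Function('A')(H, j) = Add(18, Mul(-2, Mul(Add(1, Mul(-1, Pow(-3, 2))), H))) = Add(18, Mul(-2, Mul(Add(1, Mul(-1, 9)), H))) = Add(18, Mul(-2, Mul(Add(1, -9), H))) = Add(18, Mul(-2, Mul(-8, H))) = Add(18, Mul(16, H)))
y = -324 (y = Mul(4, Mul(Add(-5, -4), 9)) = Mul(4, Mul(-9, 9)) = Mul(4, -81) = -324)
Mul(Function('A')(5, 0), Function('u')(-515, y)) = Mul(Add(18, Mul(16, 5)), 63) = Mul(Add(18, 80), 63) = Mul(98, 63) = 6174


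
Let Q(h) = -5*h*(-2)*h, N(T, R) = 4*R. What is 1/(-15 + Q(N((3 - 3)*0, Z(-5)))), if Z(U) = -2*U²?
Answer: 1/399985 ≈ 2.5001e-6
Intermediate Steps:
Q(h) = 10*h² (Q(h) = -5*(-2*h)*h = -(-10)*h² = 10*h²)
1/(-15 + Q(N((3 - 3)*0, Z(-5)))) = 1/(-15 + 10*(4*(-2*(-5)²))²) = 1/(-15 + 10*(4*(-2*25))²) = 1/(-15 + 10*(4*(-50))²) = 1/(-15 + 10*(-200)²) = 1/(-15 + 10*40000) = 1/(-15 + 400000) = 1/399985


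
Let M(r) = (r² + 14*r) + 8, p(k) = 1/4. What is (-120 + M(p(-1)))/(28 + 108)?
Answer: -1735/2176 ≈ -0.79733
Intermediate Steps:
p(k) = ¼
M(r) = 8 + r² + 14*r
(-120 + M(p(-1)))/(28 + 108) = (-120 + (8 + (¼)² + 14*(¼)))/(28 + 108) = (-120 + (8 + 1/16 + 7/2))/136 = (-120 + 185/16)*(1/136) = -1735/16*1/136 = -1735/2176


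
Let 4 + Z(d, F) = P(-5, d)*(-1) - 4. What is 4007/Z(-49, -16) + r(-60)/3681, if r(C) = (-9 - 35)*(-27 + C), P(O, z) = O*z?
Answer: -4593761/310431 ≈ -14.798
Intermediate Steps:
Z(d, F) = -8 + 5*d (Z(d, F) = -4 + (-5*d*(-1) - 4) = -4 + (5*d - 4) = -4 + (-4 + 5*d) = -8 + 5*d)
r(C) = 1188 - 44*C (r(C) = -44*(-27 + C) = 1188 - 44*C)
4007/Z(-49, -16) + r(-60)/3681 = 4007/(-8 + 5*(-49)) + (1188 - 44*(-60))/3681 = 4007/(-8 - 245) + (1188 + 2640)*(1/3681) = 4007/(-253) + 3828*(1/3681) = 4007*(-1/253) + 1276/1227 = -4007/253 + 1276/1227 = -4593761/310431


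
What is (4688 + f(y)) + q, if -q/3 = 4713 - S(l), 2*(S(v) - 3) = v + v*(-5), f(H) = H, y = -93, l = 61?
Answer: -9901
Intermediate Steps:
S(v) = 3 - 2*v (S(v) = 3 + (v + v*(-5))/2 = 3 + (v - 5*v)/2 = 3 + (-4*v)/2 = 3 - 2*v)
q = -14496 (q = -3*(4713 - (3 - 2*61)) = -3*(4713 - (3 - 122)) = -3*(4713 - 1*(-119)) = -3*(4713 + 119) = -3*4832 = -14496)
(4688 + f(y)) + q = (4688 - 93) - 14496 = 4595 - 14496 = -9901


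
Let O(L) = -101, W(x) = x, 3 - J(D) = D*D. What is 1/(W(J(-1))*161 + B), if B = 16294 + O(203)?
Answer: 1/16515 ≈ 6.0551e-5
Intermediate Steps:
J(D) = 3 - D**2 (J(D) = 3 - D*D = 3 - D**2)
B = 16193 (B = 16294 - 101 = 16193)
1/(W(J(-1))*161 + B) = 1/((3 - 1*(-1)**2)*161 + 16193) = 1/((3 - 1*1)*161 + 16193) = 1/((3 - 1)*161 + 16193) = 1/(2*161 + 16193) = 1/(322 + 16193) = 1/16515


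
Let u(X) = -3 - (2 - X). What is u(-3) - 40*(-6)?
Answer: 232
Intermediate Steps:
u(X) = -5 + X (u(X) = -3 + (-2 + X) = -5 + X)
u(-3) - 40*(-6) = (-5 - 3) - 40*(-6) = -8 + 240 = 232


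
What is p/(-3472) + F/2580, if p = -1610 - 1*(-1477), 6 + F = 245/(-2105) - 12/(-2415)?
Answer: 1298817697/36140829200 ≈ 0.035938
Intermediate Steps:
F = -2071191/338905 (F = -6 + (245/(-2105) - 12/(-2415)) = -6 + (245*(-1/2105) - 12*(-1/2415)) = -6 + (-49/421 + 4/805) = -6 - 37761/338905 = -2071191/338905 ≈ -6.1114)
p = -133 (p = -1610 + 1477 = -133)
p/(-3472) + F/2580 = -133/(-3472) - 2071191/338905/2580 = -133*(-1/3472) - 2071191/338905*1/2580 = 19/496 - 690397/291458300 = 1298817697/36140829200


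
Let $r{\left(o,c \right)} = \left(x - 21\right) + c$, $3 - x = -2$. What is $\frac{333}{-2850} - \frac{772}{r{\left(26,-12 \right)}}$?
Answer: $\frac{182573}{6650} \approx 27.455$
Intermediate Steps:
$x = 5$ ($x = 3 - -2 = 3 + 2 = 5$)
$r{\left(o,c \right)} = -16 + c$ ($r{\left(o,c \right)} = \left(5 - 21\right) + c = -16 + c$)
$\frac{333}{-2850} - \frac{772}{r{\left(26,-12 \right)}} = \frac{333}{-2850} - \frac{772}{-16 - 12} = 333 \left(- \frac{1}{2850}\right) - \frac{772}{-28} = - \frac{111}{950} - - \frac{193}{7} = - \frac{111}{950} + \frac{193}{7} = \frac{182573}{6650}$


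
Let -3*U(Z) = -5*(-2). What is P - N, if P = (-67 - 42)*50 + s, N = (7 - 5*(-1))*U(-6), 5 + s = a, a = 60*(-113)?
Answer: -12195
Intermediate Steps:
a = -6780
s = -6785 (s = -5 - 6780 = -6785)
U(Z) = -10/3 (U(Z) = -(-5)*(-2)/3 = -⅓*10 = -10/3)
N = -40 (N = (7 - 5*(-1))*(-10/3) = (7 + 5)*(-10/3) = 12*(-10/3) = -40)
P = -12235 (P = (-67 - 42)*50 - 6785 = -109*50 - 6785 = -5450 - 6785 = -12235)
P - N = -12235 - 1*(-40) = -12235 + 40 = -12195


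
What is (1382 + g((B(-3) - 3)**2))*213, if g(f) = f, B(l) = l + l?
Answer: 311619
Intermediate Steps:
B(l) = 2*l
(1382 + g((B(-3) - 3)**2))*213 = (1382 + (2*(-3) - 3)**2)*213 = (1382 + (-6 - 3)**2)*213 = (1382 + (-9)**2)*213 = (1382 + 81)*213 = 1463*213 = 311619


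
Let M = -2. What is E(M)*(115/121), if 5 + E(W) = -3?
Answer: -920/121 ≈ -7.6033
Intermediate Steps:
E(W) = -8 (E(W) = -5 - 3 = -8)
E(M)*(115/121) = -920/121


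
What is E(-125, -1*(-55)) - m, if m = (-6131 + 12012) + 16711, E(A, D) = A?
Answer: -22717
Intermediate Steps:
m = 22592 (m = 5881 + 16711 = 22592)
E(-125, -1*(-55)) - m = -125 - 1*22592 = -125 - 22592 = -22717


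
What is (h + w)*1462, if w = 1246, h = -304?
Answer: 1377204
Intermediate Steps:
(h + w)*1462 = (-304 + 1246)*1462 = 942*1462 = 1377204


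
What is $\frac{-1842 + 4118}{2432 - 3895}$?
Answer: $- \frac{2276}{1463} \approx -1.5557$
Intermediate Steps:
$\frac{-1842 + 4118}{2432 - 3895} = \frac{2276}{-1463} = 2276 \left(- \frac{1}{1463}\right) = - \frac{2276}{1463}$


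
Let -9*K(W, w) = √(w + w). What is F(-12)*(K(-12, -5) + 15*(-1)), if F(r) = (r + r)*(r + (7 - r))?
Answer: 2520 + 56*I*√10/3 ≈ 2520.0 + 59.029*I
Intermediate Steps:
F(r) = 14*r (F(r) = (2*r)*7 = 14*r)
K(W, w) = -√2*√w/9 (K(W, w) = -√(w + w)/9 = -√2*√w/9)
F(-12)*(K(-12, -5) + 15*(-1)) = (14*(-12))*(-√2*√(-5)/9 + 15*(-1)) = -168*(-√2*I*√5/9 - 15) = -168*(-I*√10/9 - 15) = -168*(-15 - I*√10/9) = 2520 + 56*I*√10/3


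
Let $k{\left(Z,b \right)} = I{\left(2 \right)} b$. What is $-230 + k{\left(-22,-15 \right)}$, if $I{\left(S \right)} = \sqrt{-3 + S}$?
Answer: $-230 - 15 i \approx -230.0 - 15.0 i$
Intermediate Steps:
$k{\left(Z,b \right)} = i b$ ($k{\left(Z,b \right)} = \sqrt{-3 + 2} b = \sqrt{-1} b = i b$)
$-230 + k{\left(-22,-15 \right)} = -230 + i \left(-15\right) = -230 - 15 i$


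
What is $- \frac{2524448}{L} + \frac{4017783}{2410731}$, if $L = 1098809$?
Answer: $- \frac{556996310347}{882977639793} \approx -0.63082$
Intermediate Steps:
$- \frac{2524448}{L} + \frac{4017783}{2410731} = - \frac{2524448}{1098809} + \frac{4017783}{2410731} = \left(-2524448\right) \frac{1}{1098809} + 4017783 \cdot \frac{1}{2410731} = - \frac{2524448}{1098809} + \frac{1339261}{803577} = - \frac{556996310347}{882977639793}$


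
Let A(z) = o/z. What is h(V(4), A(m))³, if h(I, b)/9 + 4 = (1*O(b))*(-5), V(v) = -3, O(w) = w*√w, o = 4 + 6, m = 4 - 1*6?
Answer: 27290844 - 56078325*I*√5 ≈ 2.7291e+7 - 1.2539e+8*I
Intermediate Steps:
m = -2 (m = 4 - 6 = -2)
o = 10
O(w) = w^(3/2)
A(z) = 10/z
h(I, b) = -36 - 45*b^(3/2) (h(I, b) = -36 + 9*((1*b^(3/2))*(-5)) = -36 + 9*(b^(3/2)*(-5)) = -36 + 9*(-5*b^(3/2)) = -36 - 45*b^(3/2))
h(V(4), A(m))³ = (-36 - 45*10*√10*(-I*√2/4))³ = (-36 - 45*(-5*I*√5))³ = (-36 - (-225)*I*√5)³ = (-36 + 225*I*√5)³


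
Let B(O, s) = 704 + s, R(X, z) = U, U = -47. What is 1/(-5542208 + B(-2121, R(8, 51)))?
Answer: -1/5541551 ≈ -1.8045e-7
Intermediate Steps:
R(X, z) = -47
1/(-5542208 + B(-2121, R(8, 51))) = 1/(-5542208 + (704 - 47)) = 1/(-5542208 + 657) = 1/(-5541551) = -1/5541551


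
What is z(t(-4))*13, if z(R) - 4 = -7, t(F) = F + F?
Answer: -39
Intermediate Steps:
t(F) = 2*F
z(R) = -3 (z(R) = 4 - 7 = -3)
z(t(-4))*13 = -3*13 = -39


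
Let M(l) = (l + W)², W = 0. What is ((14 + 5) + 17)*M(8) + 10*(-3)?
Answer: 2274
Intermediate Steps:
M(l) = l² (M(l) = (l + 0)² = l²)
((14 + 5) + 17)*M(8) + 10*(-3) = ((14 + 5) + 17)*8² + 10*(-3) = (19 + 17)*64 - 30 = 36*64 - 30 = 2304 - 30 = 2274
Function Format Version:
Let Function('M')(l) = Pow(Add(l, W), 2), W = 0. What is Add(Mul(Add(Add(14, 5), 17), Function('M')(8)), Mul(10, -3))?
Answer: 2274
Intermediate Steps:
Function('M')(l) = Pow(l, 2) (Function('M')(l) = Pow(Add(l, 0), 2) = Pow(l, 2))
Add(Mul(Add(Add(14, 5), 17), Function('M')(8)), Mul(10, -3)) = Add(Mul(Add(Add(14, 5), 17), Pow(8, 2)), Mul(10, -3)) = Add(Mul(Add(19, 17), 64), -30) = Add(Mul(36, 64), -30) = Add(2304, -30) = 2274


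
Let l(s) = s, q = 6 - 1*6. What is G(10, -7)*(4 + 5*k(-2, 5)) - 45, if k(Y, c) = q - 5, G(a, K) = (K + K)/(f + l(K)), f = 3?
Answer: -237/2 ≈ -118.50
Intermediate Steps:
q = 0 (q = 6 - 6 = 0)
G(a, K) = 2*K/(3 + K) (G(a, K) = (K + K)/(3 + K) = (2*K)/(3 + K) = 2*K/(3 + K))
k(Y, c) = -5 (k(Y, c) = 0 - 5 = -5)
G(10, -7)*(4 + 5*k(-2, 5)) - 45 = (2*(-7)/(3 - 7))*(4 + 5*(-5)) - 45 = (2*(-7)/(-4))*(4 - 25) - 45 = (2*(-7)*(-1/4))*(-21) - 45 = (7/2)*(-21) - 45 = -147/2 - 45 = -237/2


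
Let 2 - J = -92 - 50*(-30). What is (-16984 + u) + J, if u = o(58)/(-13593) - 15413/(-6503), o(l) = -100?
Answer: -1625379021601/88395279 ≈ -18388.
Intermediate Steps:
J = -1406 (J = 2 - (-92 - 50*(-30)) = 2 - (-92 + 1500) = 2 - 1*1408 = 2 - 1408 = -1406)
u = 210159209/88395279 (u = -100/(-13593) - 15413/(-6503) = -100*(-1/13593) - 15413*(-1/6503) = 100/13593 + 15413/6503 = 210159209/88395279 ≈ 2.3775)
(-16984 + u) + J = (-16984 + 210159209/88395279) - 1406 = -1501095259327/88395279 - 1406 = -1625379021601/88395279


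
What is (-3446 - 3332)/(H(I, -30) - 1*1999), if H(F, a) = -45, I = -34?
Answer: 3389/1022 ≈ 3.3160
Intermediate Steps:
(-3446 - 3332)/(H(I, -30) - 1*1999) = (-3446 - 3332)/(-45 - 1*1999) = -6778/(-45 - 1999) = -6778/(-2044) = -6778*(-1/2044) = 3389/1022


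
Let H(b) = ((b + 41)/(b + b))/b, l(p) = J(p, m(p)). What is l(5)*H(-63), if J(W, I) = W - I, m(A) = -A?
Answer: -110/3969 ≈ -0.027715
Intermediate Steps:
l(p) = 2*p (l(p) = p - (-1)*p = p + p = 2*p)
H(b) = (41 + b)/(2*b**2) (H(b) = ((41 + b)/((2*b)))/b = ((41 + b)*(1/(2*b)))/b = ((41 + b)/(2*b))/b = (41 + b)/(2*b**2))
l(5)*H(-63) = (2*5)*((1/2)*(41 - 63)/(-63)**2) = 10*((1/2)*(1/3969)*(-22)) = 10*(-11/3969) = -110/3969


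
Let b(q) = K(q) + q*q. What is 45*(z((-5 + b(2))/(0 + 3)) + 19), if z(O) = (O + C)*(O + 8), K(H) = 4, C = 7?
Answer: 4095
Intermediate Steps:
b(q) = 4 + q² (b(q) = 4 + q*q = 4 + q²)
z(O) = (7 + O)*(8 + O) (z(O) = (O + 7)*(O + 8) = (7 + O)*(8 + O))
45*(z((-5 + b(2))/(0 + 3)) + 19) = 45*((56 + ((-5 + (4 + 2²))/(0 + 3))² + 15*((-5 + (4 + 2²))/(0 + 3))) + 19) = 45*((56 + ((-5 + (4 + 4))/3)² + 15*((-5 + (4 + 4))/3)) + 19) = 45*((56 + ((-5 + 8)*(⅓))² + 15*((-5 + 8)*(⅓))) + 19) = 45*((56 + (3*(⅓))² + 15*(3*(⅓))) + 19) = 45*((56 + 1² + 15*1) + 19) = 45*((56 + 1 + 15) + 19) = 45*(72 + 19) = 45*91 = 4095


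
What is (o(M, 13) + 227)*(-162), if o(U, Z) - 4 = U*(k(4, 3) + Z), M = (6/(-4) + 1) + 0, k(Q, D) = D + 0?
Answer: -36126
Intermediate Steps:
k(Q, D) = D
M = -1/2 (M = (6*(-1/4) + 1) + 0 = (-3/2 + 1) + 0 = -1/2 + 0 = -1/2 ≈ -0.50000)
o(U, Z) = 4 + U*(3 + Z)
(o(M, 13) + 227)*(-162) = ((4 + 3*(-1/2) - 1/2*13) + 227)*(-162) = ((4 - 3/2 - 13/2) + 227)*(-162) = (-4 + 227)*(-162) = 223*(-162) = -36126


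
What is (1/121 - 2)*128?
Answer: -30848/121 ≈ -254.94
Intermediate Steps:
(1/121 - 2)*128 = -241/121*128 = -30848/121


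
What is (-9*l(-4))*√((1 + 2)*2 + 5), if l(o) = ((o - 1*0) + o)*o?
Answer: -288*√11 ≈ -955.19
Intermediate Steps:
l(o) = 2*o² (l(o) = ((o + 0) + o)*o = (o + o)*o = (2*o)*o = 2*o²)
(-9*l(-4))*√((1 + 2)*2 + 5) = (-18*(-4)²)*√((1 + 2)*2 + 5) = (-18*16)*√(3*2 + 5) = (-9*32)*√(6 + 5) = -288*√11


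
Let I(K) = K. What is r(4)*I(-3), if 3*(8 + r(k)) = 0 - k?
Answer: 28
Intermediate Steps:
r(k) = -8 - k/3 (r(k) = -8 + (0 - k)/3 = -8 + (-k)/3 = -8 - k/3)
r(4)*I(-3) = (-8 - ⅓*4)*(-3) = (-8 - 4/3)*(-3) = -28/3*(-3) = 28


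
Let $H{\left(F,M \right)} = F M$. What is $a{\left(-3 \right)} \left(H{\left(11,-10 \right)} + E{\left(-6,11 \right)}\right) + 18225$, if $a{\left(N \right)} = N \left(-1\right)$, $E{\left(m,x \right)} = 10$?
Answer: $17925$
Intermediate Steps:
$a{\left(N \right)} = - N$
$a{\left(-3 \right)} \left(H{\left(11,-10 \right)} + E{\left(-6,11 \right)}\right) + 18225 = \left(-1\right) \left(-3\right) \left(11 \left(-10\right) + 10\right) + 18225 = 3 \left(-110 + 10\right) + 18225 = 3 \left(-100\right) + 18225 = -300 + 18225 = 17925$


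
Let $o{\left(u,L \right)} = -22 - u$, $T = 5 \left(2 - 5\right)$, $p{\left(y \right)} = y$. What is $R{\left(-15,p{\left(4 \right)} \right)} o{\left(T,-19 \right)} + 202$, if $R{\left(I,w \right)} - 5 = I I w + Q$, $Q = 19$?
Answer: $-6266$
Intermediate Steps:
$R{\left(I,w \right)} = 24 + w I^{2}$ ($R{\left(I,w \right)} = 5 + \left(I I w + 19\right) = 5 + \left(I^{2} w + 19\right) = 5 + \left(w I^{2} + 19\right) = 5 + \left(19 + w I^{2}\right) = 24 + w I^{2}$)
$T = -15$ ($T = 5 \left(-3\right) = -15$)
$R{\left(-15,p{\left(4 \right)} \right)} o{\left(T,-19 \right)} + 202 = \left(24 + 4 \left(-15\right)^{2}\right) \left(-22 - -15\right) + 202 = \left(24 + 4 \cdot 225\right) \left(-22 + 15\right) + 202 = \left(24 + 900\right) \left(-7\right) + 202 = 924 \left(-7\right) + 202 = -6468 + 202 = -6266$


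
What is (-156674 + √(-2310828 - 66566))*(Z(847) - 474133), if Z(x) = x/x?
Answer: 74284156968 - 474132*I*√2377394 ≈ 7.4284e+10 - 7.3106e+8*I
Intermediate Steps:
Z(x) = 1
(-156674 + √(-2310828 - 66566))*(Z(847) - 474133) = (-156674 + √(-2310828 - 66566))*(1 - 474133) = (-156674 + √(-2377394))*(-474132) = (-156674 + I*√2377394)*(-474132) = 74284156968 - 474132*I*√2377394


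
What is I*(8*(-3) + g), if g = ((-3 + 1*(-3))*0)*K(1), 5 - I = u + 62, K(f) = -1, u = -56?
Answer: 24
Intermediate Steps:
I = -1 (I = 5 - (-56 + 62) = 5 - 1*6 = 5 - 6 = -1)
g = 0 (g = ((-3 + 1*(-3))*0)*(-1) = ((-3 - 3)*0)*(-1) = -6*0*(-1) = 0*(-1) = 0)
I*(8*(-3) + g) = -(8*(-3) + 0) = -(-24 + 0) = -1*(-24) = 24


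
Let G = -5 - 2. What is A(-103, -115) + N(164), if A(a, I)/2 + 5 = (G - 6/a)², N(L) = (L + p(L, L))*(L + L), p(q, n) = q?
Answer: 1142275016/10609 ≈ 1.0767e+5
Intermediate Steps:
G = -7
N(L) = 4*L² (N(L) = (L + L)*(L + L) = (2*L)*(2*L) = 4*L²)
A(a, I) = -10 + 2*(-7 - 6/a)²
A(-103, -115) + N(164) = (88 + 72/(-103)² + 168/(-103)) + 4*164² = (88 + 72*(1/10609) + 168*(-1/103)) + 4*26896 = (88 + 72/10609 - 168/103) + 107584 = 916360/10609 + 107584 = 1142275016/10609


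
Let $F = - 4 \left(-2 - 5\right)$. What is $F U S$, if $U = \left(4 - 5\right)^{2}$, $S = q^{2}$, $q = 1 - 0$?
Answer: $28$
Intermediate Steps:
$q = 1$ ($q = 1 + 0 = 1$)
$S = 1$ ($S = 1^{2} = 1$)
$F = 28$ ($F = \left(-4\right) \left(-7\right) = 28$)
$U = 1$ ($U = \left(-1\right)^{2} = 1$)
$F U S = 28 \cdot 1 \cdot 1 = 28 \cdot 1 = 28$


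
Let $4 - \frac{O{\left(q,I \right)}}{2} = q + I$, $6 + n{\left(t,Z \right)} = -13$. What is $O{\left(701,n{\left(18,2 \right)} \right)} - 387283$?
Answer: $-388639$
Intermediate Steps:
$n{\left(t,Z \right)} = -19$ ($n{\left(t,Z \right)} = -6 - 13 = -19$)
$O{\left(q,I \right)} = 8 - 2 I - 2 q$ ($O{\left(q,I \right)} = 8 - 2 \left(q + I\right) = 8 - 2 \left(I + q\right) = 8 - \left(2 I + 2 q\right) = 8 - 2 I - 2 q$)
$O{\left(701,n{\left(18,2 \right)} \right)} - 387283 = \left(8 - -38 - 1402\right) - 387283 = \left(8 + 38 - 1402\right) - 387283 = -1356 - 387283 = -388639$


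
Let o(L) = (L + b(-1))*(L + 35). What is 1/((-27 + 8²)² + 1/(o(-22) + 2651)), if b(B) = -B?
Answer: 2378/3255483 ≈ 0.00073046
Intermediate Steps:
o(L) = (1 + L)*(35 + L) (o(L) = (L - 1*(-1))*(L + 35) = (L + 1)*(35 + L) = (1 + L)*(35 + L))
1/((-27 + 8²)² + 1/(o(-22) + 2651)) = 1/((-27 + 8²)² + 1/((35 + (-22)² + 36*(-22)) + 2651)) = 1/((-27 + 64)² + 1/((35 + 484 - 792) + 2651)) = 1/(37² + 1/(-273 + 2651)) = 1/(1369 + 1/2378) = 1/(3255483/2378) = 2378/3255483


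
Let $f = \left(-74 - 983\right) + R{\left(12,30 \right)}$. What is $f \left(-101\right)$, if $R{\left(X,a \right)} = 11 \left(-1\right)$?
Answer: $107868$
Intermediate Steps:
$R{\left(X,a \right)} = -11$
$f = -1068$ ($f = \left(-74 - 983\right) - 11 = -1057 - 11 = -1068$)
$f \left(-101\right) = \left(-1068\right) \left(-101\right) = 107868$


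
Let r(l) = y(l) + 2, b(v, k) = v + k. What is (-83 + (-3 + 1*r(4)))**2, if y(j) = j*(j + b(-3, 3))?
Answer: 4624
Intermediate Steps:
b(v, k) = k + v
y(j) = j**2 (y(j) = j*(j + (3 - 3)) = j*(j + 0) = j*j = j**2)
r(l) = 2 + l**2 (r(l) = l**2 + 2 = 2 + l**2)
(-83 + (-3 + 1*r(4)))**2 = (-83 + (-3 + 1*(2 + 4**2)))**2 = (-83 + (-3 + 1*(2 + 16)))**2 = (-83 + (-3 + 1*18))**2 = (-83 + (-3 + 18))**2 = (-83 + 15)**2 = (-68)**2 = 4624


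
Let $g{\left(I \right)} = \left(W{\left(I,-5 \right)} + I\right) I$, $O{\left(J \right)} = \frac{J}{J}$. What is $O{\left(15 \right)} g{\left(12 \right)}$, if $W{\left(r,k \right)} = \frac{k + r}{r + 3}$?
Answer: $\frac{748}{5} \approx 149.6$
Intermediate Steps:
$W{\left(r,k \right)} = \frac{k + r}{3 + r}$
$O{\left(J \right)} = 1$
$g{\left(I \right)} = I \left(I + \frac{-5 + I}{3 + I}\right)$ ($g{\left(I \right)} = \left(\frac{-5 + I}{3 + I} + I\right) I = \left(I + \frac{-5 + I}{3 + I}\right) I = I \left(I + \frac{-5 + I}{3 + I}\right)$)
$O{\left(15 \right)} g{\left(12 \right)} = 1 \frac{12 \left(-5 + 12 + 12 \left(3 + 12\right)\right)}{3 + 12} = 1 \frac{12 \left(-5 + 12 + 12 \cdot 15\right)}{15} = 1 \cdot 12 \cdot \frac{1}{15} \left(-5 + 12 + 180\right) = 1 \cdot 12 \cdot \frac{1}{15} \cdot 187 = 1 \cdot \frac{748}{5} = \frac{748}{5}$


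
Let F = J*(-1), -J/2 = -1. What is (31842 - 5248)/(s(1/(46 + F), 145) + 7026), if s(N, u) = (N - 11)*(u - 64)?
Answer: 1170136/270021 ≈ 4.3335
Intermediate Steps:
J = 2 (J = -2*(-1) = 2)
F = -2 (F = 2*(-1) = -2)
s(N, u) = (-64 + u)*(-11 + N) (s(N, u) = (-11 + N)*(-64 + u) = (-64 + u)*(-11 + N))
(31842 - 5248)/(s(1/(46 + F), 145) + 7026) = (31842 - 5248)/((704 - 64/(46 - 2) - 11*145 + 145/(46 - 2)) + 7026) = 26594/((704 - 64/44 - 1595 + 145/44) + 7026) = 26594/((704 - 64*1/44 - 1595 + (1/44)*145) + 7026) = 26594/((704 - 16/11 - 1595 + 145/44) + 7026) = 26594/(-39123/44 + 7026) = 26594/(270021/44) = 26594*(44/270021) = 1170136/270021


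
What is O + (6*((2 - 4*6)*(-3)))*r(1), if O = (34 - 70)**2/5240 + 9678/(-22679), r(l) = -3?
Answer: -17650102152/14854745 ≈ -1188.2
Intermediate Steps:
O = -2665092/14854745 (O = (-36)**2*(1/5240) + 9678*(-1/22679) = 1296*(1/5240) - 9678/22679 = 162/655 - 9678/22679 = -2665092/14854745 ≈ -0.17941)
O + (6*((2 - 4*6)*(-3)))*r(1) = -2665092/14854745 + (6*((2 - 4*6)*(-3)))*(-3) = -2665092/14854745 + (6*((2 - 24)*(-3)))*(-3) = -2665092/14854745 + (6*(-22*(-3)))*(-3) = -2665092/14854745 + (6*66)*(-3) = -2665092/14854745 + 396*(-3) = -2665092/14854745 - 1188 = -17650102152/14854745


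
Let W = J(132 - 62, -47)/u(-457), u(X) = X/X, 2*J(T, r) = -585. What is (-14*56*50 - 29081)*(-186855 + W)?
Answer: 25557236895/2 ≈ 1.2779e+10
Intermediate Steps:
J(T, r) = -585/2 (J(T, r) = (½)*(-585) = -585/2)
u(X) = 1
W = -585/2 (W = -585/2/1 = -585/2*1 = -585/2 ≈ -292.50)
(-14*56*50 - 29081)*(-186855 + W) = (-14*56*50 - 29081)*(-186855 - 585/2) = (-784*50 - 29081)*(-374295/2) = (-39200 - 29081)*(-374295/2) = -68281*(-374295/2) = 25557236895/2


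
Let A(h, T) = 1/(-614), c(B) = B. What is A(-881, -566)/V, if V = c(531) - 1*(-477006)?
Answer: -1/293207718 ≈ -3.4106e-9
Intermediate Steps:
A(h, T) = -1/614
V = 477537 (V = 531 - 1*(-477006) = 531 + 477006 = 477537)
A(-881, -566)/V = -1/614/477537 = -1/614*1/477537 = -1/293207718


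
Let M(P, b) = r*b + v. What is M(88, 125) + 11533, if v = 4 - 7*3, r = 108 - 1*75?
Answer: 15641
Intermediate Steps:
r = 33 (r = 108 - 75 = 33)
v = -17 (v = 4 - 21 = -17)
M(P, b) = -17 + 33*b (M(P, b) = 33*b - 17 = -17 + 33*b)
M(88, 125) + 11533 = (-17 + 33*125) + 11533 = (-17 + 4125) + 11533 = 4108 + 11533 = 15641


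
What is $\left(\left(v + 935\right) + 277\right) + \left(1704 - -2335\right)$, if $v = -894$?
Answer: $4357$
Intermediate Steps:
$\left(\left(v + 935\right) + 277\right) + \left(1704 - -2335\right) = \left(\left(-894 + 935\right) + 277\right) + \left(1704 - -2335\right) = \left(41 + 277\right) + \left(1704 + 2335\right) = 318 + 4039 = 4357$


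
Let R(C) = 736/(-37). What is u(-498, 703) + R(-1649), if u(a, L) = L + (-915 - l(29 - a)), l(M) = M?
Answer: -28079/37 ≈ -758.89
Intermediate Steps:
R(C) = -736/37 (R(C) = 736*(-1/37) = -736/37)
u(a, L) = -944 + L + a (u(a, L) = L + (-915 - (29 - a)) = L + (-915 + (-29 + a)) = L + (-944 + a) = -944 + L + a)
u(-498, 703) + R(-1649) = (-944 + 703 - 498) - 736/37 = -739 - 736/37 = -28079/37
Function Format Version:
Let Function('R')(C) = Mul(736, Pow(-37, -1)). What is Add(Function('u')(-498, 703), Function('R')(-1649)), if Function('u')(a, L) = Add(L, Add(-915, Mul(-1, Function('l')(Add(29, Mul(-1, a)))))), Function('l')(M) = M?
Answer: Rational(-28079, 37) ≈ -758.89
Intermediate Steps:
Function('R')(C) = Rational(-736, 37) (Function('R')(C) = Mul(736, Rational(-1, 37)) = Rational(-736, 37))
Function('u')(a, L) = Add(-944, L, a) (Function('u')(a, L) = Add(L, Add(-915, Mul(-1, Add(29, Mul(-1, a))))) = Add(L, Add(-915, Add(-29, a))) = Add(L, Add(-944, a)) = Add(-944, L, a))
Add(Function('u')(-498, 703), Function('R')(-1649)) = Add(Add(-944, 703, -498), Rational(-736, 37)) = Add(-739, Rational(-736, 37)) = Rational(-28079, 37)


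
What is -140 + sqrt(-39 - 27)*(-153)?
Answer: -140 - 153*I*sqrt(66) ≈ -140.0 - 1243.0*I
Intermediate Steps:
-140 + sqrt(-39 - 27)*(-153) = -140 + sqrt(-66)*(-153) = -140 + (I*sqrt(66))*(-153) = -140 - 153*I*sqrt(66)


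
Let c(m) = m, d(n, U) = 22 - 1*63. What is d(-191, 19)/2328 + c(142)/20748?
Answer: -14447/1341704 ≈ -0.010768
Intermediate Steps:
d(n, U) = -41 (d(n, U) = 22 - 63 = -41)
d(-191, 19)/2328 + c(142)/20748 = -41/2328 + 142/20748 = -41*1/2328 + 142*(1/20748) = -41/2328 + 71/10374 = -14447/1341704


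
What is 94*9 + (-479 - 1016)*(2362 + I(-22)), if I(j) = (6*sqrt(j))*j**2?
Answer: -3530344 - 4341480*I*sqrt(22) ≈ -3.5303e+6 - 2.0363e+7*I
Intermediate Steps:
I(j) = 6*j**(5/2)
94*9 + (-479 - 1016)*(2362 + I(-22)) = 94*9 + (-479 - 1016)*(2362 + 6*(-22)**(5/2)) = 846 - 1495*(2362 + 6*(484*I*sqrt(22))) = 846 - 1495*(2362 + 2904*I*sqrt(22)) = 846 + (-3531190 - 4341480*I*sqrt(22)) = -3530344 - 4341480*I*sqrt(22)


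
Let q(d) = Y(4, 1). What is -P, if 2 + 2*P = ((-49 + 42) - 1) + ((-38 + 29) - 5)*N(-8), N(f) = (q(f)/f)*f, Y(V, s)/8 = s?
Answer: 61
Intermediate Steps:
Y(V, s) = 8*s
q(d) = 8 (q(d) = 8*1 = 8)
N(f) = 8 (N(f) = (8/f)*f = 8)
P = -61 (P = -1 + (((-49 + 42) - 1) + ((-38 + 29) - 5)*8)/2 = -1 + ((-7 - 1) + (-9 - 5)*8)/2 = -1 + (-8 - 14*8)/2 = -1 + (-8 - 112)/2 = -1 + (½)*(-120) = -1 - 60 = -61)
-P = -1*(-61) = 61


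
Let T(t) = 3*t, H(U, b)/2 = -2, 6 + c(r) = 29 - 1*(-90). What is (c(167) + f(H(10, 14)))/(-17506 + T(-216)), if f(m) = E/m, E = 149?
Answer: -303/72616 ≈ -0.0041726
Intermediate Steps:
c(r) = 113 (c(r) = -6 + (29 - 1*(-90)) = -6 + (29 + 90) = -6 + 119 = 113)
H(U, b) = -4 (H(U, b) = 2*(-2) = -4)
f(m) = 149/m
(c(167) + f(H(10, 14)))/(-17506 + T(-216)) = (113 + 149/(-4))/(-17506 + 3*(-216)) = (113 + 149*(-¼))/(-17506 - 648) = (113 - 149/4)/(-18154) = (303/4)*(-1/18154) = -303/72616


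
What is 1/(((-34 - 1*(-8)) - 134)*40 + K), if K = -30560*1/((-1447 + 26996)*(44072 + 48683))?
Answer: -473959499/3033340799712 ≈ -0.00015625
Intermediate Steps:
K = -6112/473959499 (K = -30560/(25549*92755) = -30560/2369797495 = -30560*1/2369797495 = -6112/473959499 ≈ -1.2896e-5)
1/(((-34 - 1*(-8)) - 134)*40 + K) = 1/(((-34 - 1*(-8)) - 134)*40 - 6112/473959499) = 1/(((-34 + 8) - 134)*40 - 6112/473959499) = 1/((-26 - 134)*40 - 6112/473959499) = 1/(-160*40 - 6112/473959499) = 1/(-6400 - 6112/473959499) = 1/(-3033340799712/473959499) = -473959499/3033340799712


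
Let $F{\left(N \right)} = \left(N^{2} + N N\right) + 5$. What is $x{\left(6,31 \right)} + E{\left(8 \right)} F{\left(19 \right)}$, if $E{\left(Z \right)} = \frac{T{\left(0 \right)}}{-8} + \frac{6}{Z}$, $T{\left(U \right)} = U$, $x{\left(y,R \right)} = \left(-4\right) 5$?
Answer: $\frac{2101}{4} \approx 525.25$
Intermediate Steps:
$x{\left(y,R \right)} = -20$
$F{\left(N \right)} = 5 + 2 N^{2}$ ($F{\left(N \right)} = \left(N^{2} + N^{2}\right) + 5 = 2 N^{2} + 5 = 5 + 2 N^{2}$)
$E{\left(Z \right)} = \frac{6}{Z}$ ($E{\left(Z \right)} = \frac{0}{-8} + \frac{6}{Z} = 0 \left(- \frac{1}{8}\right) + \frac{6}{Z} = 0 + \frac{6}{Z} = \frac{6}{Z}$)
$x{\left(6,31 \right)} + E{\left(8 \right)} F{\left(19 \right)} = -20 + \frac{6}{8} \left(5 + 2 \cdot 19^{2}\right) = -20 + 6 \cdot \frac{1}{8} \left(5 + 2 \cdot 361\right) = -20 + \frac{3 \left(5 + 722\right)}{4} = -20 + \frac{3}{4} \cdot 727 = -20 + \frac{2181}{4} = \frac{2101}{4}$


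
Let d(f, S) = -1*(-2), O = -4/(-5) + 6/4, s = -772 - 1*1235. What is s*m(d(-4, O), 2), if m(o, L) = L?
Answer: -4014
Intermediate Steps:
s = -2007 (s = -772 - 1235 = -2007)
O = 23/10 (O = -4*(-⅕) + 6*(¼) = ⅘ + 3/2 = 23/10 ≈ 2.3000)
d(f, S) = 2
s*m(d(-4, O), 2) = -2007*2 = -4014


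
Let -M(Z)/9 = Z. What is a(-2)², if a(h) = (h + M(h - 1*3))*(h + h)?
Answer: 29584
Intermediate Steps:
M(Z) = -9*Z
a(h) = 2*h*(27 - 8*h) (a(h) = (h - 9*(h - 1*3))*(h + h) = (h - 9*(h - 3))*(2*h) = (h - 9*(-3 + h))*(2*h) = (h + (27 - 9*h))*(2*h) = (27 - 8*h)*(2*h) = 2*h*(27 - 8*h))
a(-2)² = (2*(-2)*(27 - 8*(-2)))² = (2*(-2)*(27 + 16))² = (2*(-2)*43)² = (-172)² = 29584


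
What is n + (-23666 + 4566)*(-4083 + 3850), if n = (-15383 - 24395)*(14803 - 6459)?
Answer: -327457332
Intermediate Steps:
n = -331907632 (n = -39778*8344 = -331907632)
n + (-23666 + 4566)*(-4083 + 3850) = -331907632 + (-23666 + 4566)*(-4083 + 3850) = -331907632 - 19100*(-233) = -331907632 + 4450300 = -327457332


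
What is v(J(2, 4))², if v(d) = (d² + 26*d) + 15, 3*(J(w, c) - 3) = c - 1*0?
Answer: 1737124/81 ≈ 21446.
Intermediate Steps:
J(w, c) = 3 + c/3 (J(w, c) = 3 + (c - 1*0)/3 = 3 + (c + 0)/3 = 3 + c/3)
v(d) = 15 + d² + 26*d
v(J(2, 4))² = (15 + (3 + (⅓)*4)² + 26*(3 + (⅓)*4))² = (15 + (3 + 4/3)² + 26*(3 + 4/3))² = (15 + (13/3)² + 26*(13/3))² = (15 + 169/9 + 338/3)² = (1318/9)² = 1737124/81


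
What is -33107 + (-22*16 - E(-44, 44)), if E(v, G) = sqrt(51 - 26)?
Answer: -33464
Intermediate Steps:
E(v, G) = 5 (E(v, G) = sqrt(25) = 5)
-33107 + (-22*16 - E(-44, 44)) = -33107 + (-22*16 - 1*5) = -33107 + (-352 - 5) = -33107 - 357 = -33464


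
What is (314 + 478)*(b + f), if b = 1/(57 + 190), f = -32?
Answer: -6259176/247 ≈ -25341.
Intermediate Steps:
b = 1/247 ≈ 0.0040486
(314 + 478)*(b + f) = (314 + 478)*(1/247 - 32) = 792*(-7903/247) = -6259176/247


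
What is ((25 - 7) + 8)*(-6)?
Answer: -156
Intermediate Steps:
((25 - 7) + 8)*(-6) = (18 + 8)*(-6) = 26*(-6) = -156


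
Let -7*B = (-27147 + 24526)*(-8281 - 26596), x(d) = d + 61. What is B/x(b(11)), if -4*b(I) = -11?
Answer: -365650468/1785 ≈ -2.0485e+5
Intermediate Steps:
b(I) = 11/4 (b(I) = -1/4*(-11) = 11/4)
x(d) = 61 + d
B = -91412617/7 (B = -(-27147 + 24526)*(-8281 - 26596)/7 = -(-2621)*(-34877)/7 = -1/7*91412617 = -91412617/7 ≈ -1.3059e+7)
B/x(b(11)) = -91412617/(7*(61 + 11/4)) = -91412617/(7*255/4) = -91412617/7*4/255 = -365650468/1785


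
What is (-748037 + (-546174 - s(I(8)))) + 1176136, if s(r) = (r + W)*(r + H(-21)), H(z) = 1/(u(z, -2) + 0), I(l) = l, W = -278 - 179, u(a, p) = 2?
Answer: -228517/2 ≈ -1.1426e+5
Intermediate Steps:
W = -457
H(z) = ½ (H(z) = 1/(2 + 0) = 1/2 = ½)
s(r) = (½ + r)*(-457 + r) (s(r) = (r - 457)*(r + ½) = (-457 + r)*(½ + r) = (½ + r)*(-457 + r))
(-748037 + (-546174 - s(I(8)))) + 1176136 = (-748037 + (-546174 - (-457/2 + 8² - 913/2*8))) + 1176136 = (-748037 + (-546174 - (-457/2 + 64 - 3652))) + 1176136 = (-748037 + (-546174 - 1*(-7633/2))) + 1176136 = (-748037 + (-546174 + 7633/2)) + 1176136 = (-748037 - 1084715/2) + 1176136 = -2580789/2 + 1176136 = -228517/2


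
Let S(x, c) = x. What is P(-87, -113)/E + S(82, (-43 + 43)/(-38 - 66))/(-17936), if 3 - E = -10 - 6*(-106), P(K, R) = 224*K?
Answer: 24963263/798152 ≈ 31.276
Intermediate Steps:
E = -623 (E = 3 - (-10 - 6*(-106)) = 3 - (-10 + 636) = 3 - 1*626 = 3 - 626 = -623)
P(-87, -113)/E + S(82, (-43 + 43)/(-38 - 66))/(-17936) = (224*(-87))/(-623) + 82/(-17936) = -19488*(-1/623) + 82*(-1/17936) = 2784/89 - 41/8968 = 24963263/798152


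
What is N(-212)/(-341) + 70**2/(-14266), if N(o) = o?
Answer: 96678/347479 ≈ 0.27823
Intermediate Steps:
N(-212)/(-341) + 70**2/(-14266) = -212/(-341) + 70**2/(-14266) = -212*(-1/341) + 4900*(-1/14266) = 212/341 - 350/1019 = 96678/347479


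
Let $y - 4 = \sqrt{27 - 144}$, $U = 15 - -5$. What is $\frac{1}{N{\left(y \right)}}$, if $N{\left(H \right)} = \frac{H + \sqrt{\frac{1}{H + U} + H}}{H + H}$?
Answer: $\frac{6 \left(4 + 3 i \sqrt{13}\right)}{12 + 2 \sqrt{3} \sqrt{\frac{-5 + 21 i \sqrt{13}}{8 + i \sqrt{13}}} + 9 i \sqrt{13}} \approx 1.582 + 0.21494 i$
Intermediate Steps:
$U = 20$ ($U = 15 + 5 = 20$)
$y = 4 + 3 i \sqrt{13}$ ($y = 4 + \sqrt{27 - 144} = 4 + \sqrt{-117} = 4 + 3 i \sqrt{13} \approx 4.0 + 10.817 i$)
$N{\left(H \right)} = \frac{H + \sqrt{H + \frac{1}{20 + H}}}{2 H}$ ($N{\left(H \right)} = \frac{H + \sqrt{\frac{1}{H + 20} + H}}{H + H} = \frac{H + \sqrt{\frac{1}{20 + H} + H}}{2 H} = \left(H + \sqrt{H + \frac{1}{20 + H}}\right) \frac{1}{2 H} = \frac{H + \sqrt{H + \frac{1}{20 + H}}}{2 H}$)
$\frac{1}{N{\left(y \right)}} = \frac{1}{\frac{1}{2} \frac{1}{4 + 3 i \sqrt{13}} \left(\left(4 + 3 i \sqrt{13}\right) + \sqrt{\frac{1 + \left(4 + 3 i \sqrt{13}\right) \left(20 + \left(4 + 3 i \sqrt{13}\right)\right)}{20 + \left(4 + 3 i \sqrt{13}\right)}}\right)} = \frac{1}{\frac{1}{2} \frac{1}{4 + 3 i \sqrt{13}} \left(\left(4 + 3 i \sqrt{13}\right) + \sqrt{\frac{1 + \left(4 + 3 i \sqrt{13}\right) \left(24 + 3 i \sqrt{13}\right)}{24 + 3 i \sqrt{13}}}\right)} = \frac{1}{\frac{1}{2} \frac{1}{4 + 3 i \sqrt{13}} \left(4 + \sqrt{\frac{1 + \left(4 + 3 i \sqrt{13}\right) \left(24 + 3 i \sqrt{13}\right)}{24 + 3 i \sqrt{13}}} + 3 i \sqrt{13}\right)} = \frac{2 \left(4 + 3 i \sqrt{13}\right)}{4 + \sqrt{\frac{1 + \left(4 + 3 i \sqrt{13}\right) \left(24 + 3 i \sqrt{13}\right)}{24 + 3 i \sqrt{13}}} + 3 i \sqrt{13}}$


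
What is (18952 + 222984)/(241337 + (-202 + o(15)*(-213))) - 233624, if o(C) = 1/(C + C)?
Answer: -563330225736/2411279 ≈ -2.3362e+5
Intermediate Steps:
o(C) = 1/(2*C)
(18952 + 222984)/(241337 + (-202 + o(15)*(-213))) - 233624 = (18952 + 222984)/(241337 + (-202 + ((½)/15)*(-213))) - 233624 = 241936/(241337 + (-202 + ((½)*(1/15))*(-213))) - 233624 = 241936/(241337 + (-202 + (1/30)*(-213))) - 233624 = 241936/(241337 + (-202 - 71/10)) - 233624 = 241936/(241337 - 2091/10) - 233624 = 241936/(2411279/10) - 233624 = 241936*(10/2411279) - 233624 = 2419360/2411279 - 233624 = -563330225736/2411279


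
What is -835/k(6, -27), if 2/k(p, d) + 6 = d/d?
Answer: 4175/2 ≈ 2087.5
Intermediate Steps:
k(p, d) = -⅖ (k(p, d) = 2/(-6 + d/d) = 2/(-6 + 1) = 2/(-5) = 2*(-⅕) = -⅖)
-835/k(6, -27) = -835/(-⅖) = -835*(-5/2) = 4175/2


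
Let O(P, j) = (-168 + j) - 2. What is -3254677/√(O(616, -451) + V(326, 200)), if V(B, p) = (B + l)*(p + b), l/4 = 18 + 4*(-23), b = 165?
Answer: -3254677*√10329/10329 ≈ -32024.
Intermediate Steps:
O(P, j) = -170 + j
l = -296 (l = 4*(18 + 4*(-23)) = 4*(18 - 92) = 4*(-74) = -296)
V(B, p) = (-296 + B)*(165 + p) (V(B, p) = (B - 296)*(p + 165) = (-296 + B)*(165 + p))
-3254677/√(O(616, -451) + V(326, 200)) = -3254677/√((-170 - 451) + (-48840 - 296*200 + 165*326 + 326*200)) = -3254677/√(-621 + (-48840 - 59200 + 53790 + 65200)) = -3254677/√(-621 + 10950) = -3254677*√10329/10329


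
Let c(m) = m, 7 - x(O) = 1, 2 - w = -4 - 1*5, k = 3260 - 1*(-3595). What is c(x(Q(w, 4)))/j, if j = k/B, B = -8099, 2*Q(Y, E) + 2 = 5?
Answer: -16198/2285 ≈ -7.0888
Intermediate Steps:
k = 6855 (k = 3260 + 3595 = 6855)
w = 11 (w = 2 - (-4 - 1*5) = 2 - (-4 - 5) = 2 - 1*(-9) = 2 + 9 = 11)
Q(Y, E) = 3/2 (Q(Y, E) = -1 + (½)*5 = -1 + 5/2 = 3/2)
x(O) = 6 (x(O) = 7 - 1*1 = 7 - 1 = 6)
j = -6855/8099 (j = 6855/(-8099) = 6855*(-1/8099) = -6855/8099 ≈ -0.84640)
c(x(Q(w, 4)))/j = 6/(-6855/8099) = 6*(-8099/6855) = -16198/2285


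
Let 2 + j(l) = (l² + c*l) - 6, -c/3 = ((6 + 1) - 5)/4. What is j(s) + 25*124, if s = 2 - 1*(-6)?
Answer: 3144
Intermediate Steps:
s = 8 (s = 2 + 6 = 8)
c = -3/2 (c = -3*((6 + 1) - 5)/4 = -3*(7 - 5)/4 = -6/4 = -3*½ = -3/2 ≈ -1.5000)
j(l) = -8 + l² - 3*l/2 (j(l) = -2 + ((l² - 3*l/2) - 6) = -2 + (-6 + l² - 3*l/2) = -8 + l² - 3*l/2)
j(s) + 25*124 = (-8 + 8² - 3/2*8) + 25*124 = (-8 + 64 - 12) + 3100 = 44 + 3100 = 3144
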